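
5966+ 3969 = 9935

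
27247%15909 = 11338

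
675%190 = 105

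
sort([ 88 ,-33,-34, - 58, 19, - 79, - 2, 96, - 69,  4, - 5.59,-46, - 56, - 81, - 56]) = [ - 81,-79, - 69, - 58,- 56, - 56,-46,-34, - 33, - 5.59, - 2,4,19,88,96 ] 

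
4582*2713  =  12430966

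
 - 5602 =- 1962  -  3640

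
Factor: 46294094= 2^1*7^1*11^1*17^1*17683^1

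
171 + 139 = 310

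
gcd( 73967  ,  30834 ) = 1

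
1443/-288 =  - 6 + 95/96=- 5.01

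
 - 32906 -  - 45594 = 12688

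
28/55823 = 28/55823  =  0.00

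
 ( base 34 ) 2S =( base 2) 1100000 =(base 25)3L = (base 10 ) 96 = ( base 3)10120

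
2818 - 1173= 1645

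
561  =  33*17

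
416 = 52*8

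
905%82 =3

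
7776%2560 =96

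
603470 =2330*259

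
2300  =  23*100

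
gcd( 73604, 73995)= 1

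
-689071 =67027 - 756098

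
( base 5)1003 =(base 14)92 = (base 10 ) 128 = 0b10000000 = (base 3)11202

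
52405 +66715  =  119120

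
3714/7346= 1857/3673= 0.51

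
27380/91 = 27380/91 = 300.88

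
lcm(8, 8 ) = 8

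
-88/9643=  - 1 + 9555/9643 = -0.01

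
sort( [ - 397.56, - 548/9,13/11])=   [ - 397.56, - 548/9, 13/11]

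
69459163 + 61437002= 130896165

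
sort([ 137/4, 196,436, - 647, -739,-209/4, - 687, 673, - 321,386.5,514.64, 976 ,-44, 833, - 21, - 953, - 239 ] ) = [ - 953  , - 739 , - 687,-647,  -  321, - 239, - 209/4,  -  44, - 21,137/4, 196, 386.5,  436,514.64, 673,833,976]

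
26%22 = 4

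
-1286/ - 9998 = 643/4999 = 0.13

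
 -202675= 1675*(-121 ) 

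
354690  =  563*630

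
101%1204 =101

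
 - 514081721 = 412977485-927059206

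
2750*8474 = 23303500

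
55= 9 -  - 46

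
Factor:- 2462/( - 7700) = 1231/3850 = 2^( - 1) *5^(  -  2)*7^( - 1 ) * 11^( - 1)*1231^1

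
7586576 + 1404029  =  8990605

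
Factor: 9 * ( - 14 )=- 2^1*3^2*7^1 = - 126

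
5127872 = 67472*76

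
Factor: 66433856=2^6*1038029^1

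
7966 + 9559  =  17525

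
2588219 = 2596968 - 8749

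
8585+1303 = 9888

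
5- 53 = -48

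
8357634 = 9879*846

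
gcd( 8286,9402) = 6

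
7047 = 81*87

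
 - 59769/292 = -205 + 91/292  =  -  204.69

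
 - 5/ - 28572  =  5/28572 = 0.00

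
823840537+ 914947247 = 1738787784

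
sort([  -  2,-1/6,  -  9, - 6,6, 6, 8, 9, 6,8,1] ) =[ - 9 ,-6, - 2, - 1/6, 1, 6,6, 6, 8, 8,9]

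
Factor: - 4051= - 4051^1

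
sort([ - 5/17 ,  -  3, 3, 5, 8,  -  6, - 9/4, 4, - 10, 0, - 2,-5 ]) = [ - 10, - 6, - 5,  -  3 , - 9/4,- 2, - 5/17, 0,3, 4,5, 8 ]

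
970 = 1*970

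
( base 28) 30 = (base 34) 2g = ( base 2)1010100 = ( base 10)84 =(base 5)314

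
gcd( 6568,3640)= 8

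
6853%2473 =1907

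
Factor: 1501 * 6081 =9127581 = 3^1*19^1*79^1 * 2027^1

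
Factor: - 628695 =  - 3^3 * 5^1*4657^1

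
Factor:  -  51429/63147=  - 79^1*97^( - 1) = - 79/97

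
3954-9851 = -5897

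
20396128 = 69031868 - 48635740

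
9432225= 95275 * 99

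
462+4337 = 4799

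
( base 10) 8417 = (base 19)1460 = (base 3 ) 102112202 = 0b10000011100001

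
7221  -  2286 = 4935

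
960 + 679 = 1639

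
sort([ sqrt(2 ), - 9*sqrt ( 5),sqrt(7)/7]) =[ - 9*sqrt( 5),sqrt( 7)/7,sqrt( 2) ] 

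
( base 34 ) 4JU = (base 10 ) 5300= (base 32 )55k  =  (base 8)12264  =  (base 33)4sk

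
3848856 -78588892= - 74740036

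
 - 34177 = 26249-60426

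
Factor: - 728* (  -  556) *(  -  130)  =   - 2^6* 5^1*7^1 * 13^2*139^1 = -  52619840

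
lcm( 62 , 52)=1612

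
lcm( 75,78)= 1950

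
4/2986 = 2/1493 = 0.00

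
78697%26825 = 25047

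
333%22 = 3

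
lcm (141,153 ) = 7191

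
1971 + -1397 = 574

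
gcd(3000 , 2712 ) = 24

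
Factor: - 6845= - 5^1 * 37^2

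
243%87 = 69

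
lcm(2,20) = 20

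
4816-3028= 1788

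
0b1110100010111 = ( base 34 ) 6F1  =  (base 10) 7447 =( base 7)30466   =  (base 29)8ON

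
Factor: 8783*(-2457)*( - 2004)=43245981324= 2^2 * 3^4*7^1*13^1*167^1*8783^1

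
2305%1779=526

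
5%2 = 1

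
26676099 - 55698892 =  - 29022793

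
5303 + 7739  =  13042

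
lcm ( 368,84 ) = 7728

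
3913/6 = 652 + 1/6 = 652.17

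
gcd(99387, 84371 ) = 1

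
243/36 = 6 + 3/4 = 6.75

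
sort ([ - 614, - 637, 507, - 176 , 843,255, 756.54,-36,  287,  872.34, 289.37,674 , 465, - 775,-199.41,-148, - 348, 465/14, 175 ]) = [ - 775, - 637,  -  614,  -  348, - 199.41,- 176,-148, - 36,  465/14, 175, 255,287,289.37, 465, 507, 674,756.54,843, 872.34 ]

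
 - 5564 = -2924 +  -  2640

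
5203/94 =55 + 33/94 = 55.35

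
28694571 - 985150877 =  - 956456306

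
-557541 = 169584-727125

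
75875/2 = 75875/2= 37937.50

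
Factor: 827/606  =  2^( - 1)*3^( - 1 )*101^( - 1 )*827^1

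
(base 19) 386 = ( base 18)3eh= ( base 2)10011011001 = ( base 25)1OG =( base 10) 1241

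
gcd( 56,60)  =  4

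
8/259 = 8/259 = 0.03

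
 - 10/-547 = 10/547 = 0.02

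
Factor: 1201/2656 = 2^(-5)*83^( - 1 )*1201^1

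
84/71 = 1+13/71 =1.18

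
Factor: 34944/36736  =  3^1*13^1*41^( - 1) = 39/41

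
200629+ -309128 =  - 108499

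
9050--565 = 9615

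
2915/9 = 323 + 8/9 = 323.89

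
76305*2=152610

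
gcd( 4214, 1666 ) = 98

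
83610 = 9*9290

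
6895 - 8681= - 1786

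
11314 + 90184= 101498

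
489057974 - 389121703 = 99936271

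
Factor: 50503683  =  3^1*3217^1 * 5233^1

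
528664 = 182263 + 346401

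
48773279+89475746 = 138249025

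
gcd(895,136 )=1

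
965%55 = 30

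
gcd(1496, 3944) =136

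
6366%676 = 282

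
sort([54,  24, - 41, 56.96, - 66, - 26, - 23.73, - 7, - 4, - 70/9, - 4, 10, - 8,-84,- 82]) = [ - 84 , - 82,-66, - 41,-26, - 23.73, - 8, - 70/9, - 7,-4, - 4, 10 , 24, 54, 56.96 ]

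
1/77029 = 1/77029 = 0.00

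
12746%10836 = 1910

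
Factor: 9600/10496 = 2^( - 1) * 3^1*5^2  *41^( - 1) = 75/82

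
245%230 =15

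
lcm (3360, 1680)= 3360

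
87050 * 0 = 0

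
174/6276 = 29/1046 = 0.03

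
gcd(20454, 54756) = 6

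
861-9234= - 8373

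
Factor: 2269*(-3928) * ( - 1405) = 12522247960 = 2^3 * 5^1*281^1*491^1 * 2269^1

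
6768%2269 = 2230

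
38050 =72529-34479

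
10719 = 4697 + 6022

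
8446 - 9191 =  - 745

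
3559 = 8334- 4775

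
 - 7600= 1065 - 8665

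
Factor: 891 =3^4*11^1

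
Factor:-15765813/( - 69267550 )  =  2^(  -  1 )* 3^3*5^(-2) * 7^1*11^(-1)*83417^1 * 125941^(-1)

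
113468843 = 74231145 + 39237698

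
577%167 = 76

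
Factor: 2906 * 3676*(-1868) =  - 2^5*467^1*919^1*1453^1 =-19954827808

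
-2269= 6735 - 9004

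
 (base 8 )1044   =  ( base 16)224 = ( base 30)I8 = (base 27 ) k8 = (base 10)548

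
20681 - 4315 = 16366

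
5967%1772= 651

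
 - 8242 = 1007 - 9249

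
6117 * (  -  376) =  - 2299992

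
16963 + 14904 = 31867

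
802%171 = 118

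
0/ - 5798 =0/1 = -0.00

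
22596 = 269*84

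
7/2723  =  1/389 = 0.00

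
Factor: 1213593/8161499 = 3^1 * 29^(-1)*281431^( - 1 )* 404531^1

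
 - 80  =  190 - 270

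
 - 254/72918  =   - 127/36459 = - 0.00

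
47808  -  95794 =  - 47986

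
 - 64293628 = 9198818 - 73492446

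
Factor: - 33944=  - 2^3*4243^1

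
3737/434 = 3737/434= 8.61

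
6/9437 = 6/9437 = 0.00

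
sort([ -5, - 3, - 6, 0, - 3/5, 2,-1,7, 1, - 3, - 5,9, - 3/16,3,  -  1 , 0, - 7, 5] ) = [ - 7, - 6,-5, - 5, - 3, - 3, - 1 , - 1, - 3/5, - 3/16 , 0, 0,1 , 2,3, 5,7, 9] 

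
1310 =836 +474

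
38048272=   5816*6542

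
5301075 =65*81555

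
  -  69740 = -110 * 634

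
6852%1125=102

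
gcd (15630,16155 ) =15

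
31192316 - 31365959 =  - 173643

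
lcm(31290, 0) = 0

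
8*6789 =54312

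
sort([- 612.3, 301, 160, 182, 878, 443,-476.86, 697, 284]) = [  -  612.3,-476.86,160, 182, 284,301, 443, 697,878]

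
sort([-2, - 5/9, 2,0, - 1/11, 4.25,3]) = [ - 2, - 5/9,-1/11,0, 2, 3, 4.25]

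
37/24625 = 37/24625 = 0.00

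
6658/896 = 7 + 193/448 = 7.43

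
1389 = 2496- 1107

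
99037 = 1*99037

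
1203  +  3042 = 4245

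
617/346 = 617/346 = 1.78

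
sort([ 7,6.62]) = [6.62,7] 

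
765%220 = 105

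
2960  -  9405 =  - 6445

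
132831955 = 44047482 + 88784473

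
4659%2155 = 349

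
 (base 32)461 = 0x10c1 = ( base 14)17C5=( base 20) ae9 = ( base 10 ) 4289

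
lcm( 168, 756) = 1512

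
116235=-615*(-189)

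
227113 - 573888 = -346775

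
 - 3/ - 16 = 3/16=0.19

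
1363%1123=240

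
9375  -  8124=1251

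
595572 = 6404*93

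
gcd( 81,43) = 1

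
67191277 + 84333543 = 151524820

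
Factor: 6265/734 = 2^(-1 )*5^1*7^1*179^1*367^(- 1 )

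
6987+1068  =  8055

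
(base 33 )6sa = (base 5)214333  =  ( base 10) 7468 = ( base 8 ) 16454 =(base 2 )1110100101100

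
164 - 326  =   - 162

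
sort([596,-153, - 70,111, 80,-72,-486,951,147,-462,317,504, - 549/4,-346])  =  [-486,-462,  -  346, - 153,-549/4, -72, - 70,  80, 111,147, 317,504, 596,951 ] 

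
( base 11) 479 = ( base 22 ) 13k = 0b1000111010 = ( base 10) 570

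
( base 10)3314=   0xCF2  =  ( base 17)b7g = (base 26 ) 4NC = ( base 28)46a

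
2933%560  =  133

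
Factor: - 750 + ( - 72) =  - 822 = - 2^1*3^1 * 137^1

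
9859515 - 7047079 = 2812436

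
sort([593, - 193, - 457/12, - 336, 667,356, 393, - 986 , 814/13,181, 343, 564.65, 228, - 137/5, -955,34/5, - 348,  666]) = [ - 986, - 955, - 348, - 336, - 193, - 457/12, - 137/5,34/5, 814/13, 181, 228 , 343,356 , 393, 564.65, 593,  666,  667] 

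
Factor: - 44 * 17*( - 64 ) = 47872 = 2^8*11^1*17^1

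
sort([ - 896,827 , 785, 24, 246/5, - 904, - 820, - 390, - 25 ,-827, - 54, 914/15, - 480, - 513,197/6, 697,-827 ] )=[- 904, - 896, - 827, - 827, -820,-513, - 480,- 390, -54, - 25,24 , 197/6,246/5,914/15,697, 785,  827 ] 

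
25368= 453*56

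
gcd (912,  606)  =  6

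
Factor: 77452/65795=2^2*5^(  -  1) * 17^2 * 67^1*13159^( - 1)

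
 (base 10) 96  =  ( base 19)51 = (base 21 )4C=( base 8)140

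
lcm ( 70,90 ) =630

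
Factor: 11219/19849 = 13^1*23^(-1) = 13/23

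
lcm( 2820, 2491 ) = 149460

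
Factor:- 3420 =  - 2^2*3^2*5^1 * 19^1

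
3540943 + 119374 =3660317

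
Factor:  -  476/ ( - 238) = 2= 2^1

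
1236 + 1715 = 2951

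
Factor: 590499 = 3^2 *7^2 * 13^1* 103^1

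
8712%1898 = 1120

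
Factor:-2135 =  - 5^1*7^1*61^1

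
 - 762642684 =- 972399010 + 209756326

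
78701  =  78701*1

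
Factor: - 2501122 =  - 2^1 *13^1*19^1*61^1  *  83^1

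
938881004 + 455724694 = 1394605698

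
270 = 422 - 152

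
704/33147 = 704/33147 = 0.02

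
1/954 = 1/954 =0.00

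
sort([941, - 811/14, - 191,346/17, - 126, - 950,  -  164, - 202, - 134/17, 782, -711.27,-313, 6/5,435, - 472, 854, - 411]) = [ -950, - 711.27,-472 , - 411,  -  313, - 202, - 191, - 164, -126, - 811/14, - 134/17, 6/5,346/17,  435, 782,854,  941] 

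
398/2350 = 199/1175  =  0.17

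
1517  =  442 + 1075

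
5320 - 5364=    - 44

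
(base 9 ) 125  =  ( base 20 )54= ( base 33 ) 35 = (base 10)104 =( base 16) 68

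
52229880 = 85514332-33284452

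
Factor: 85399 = 23^1*47^1*79^1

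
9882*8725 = 86220450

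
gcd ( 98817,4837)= 1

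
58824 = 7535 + 51289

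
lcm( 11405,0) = 0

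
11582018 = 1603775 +9978243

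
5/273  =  5/273 =0.02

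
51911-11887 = 40024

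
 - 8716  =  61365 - 70081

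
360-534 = - 174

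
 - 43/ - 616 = 43/616 = 0.07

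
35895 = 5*7179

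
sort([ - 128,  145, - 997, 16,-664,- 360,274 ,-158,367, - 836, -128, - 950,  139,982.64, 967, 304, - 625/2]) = [  -  997,  -  950, - 836 , - 664 , - 360, - 625/2,- 158,-128,- 128,16,139, 145  ,  274,304 , 367, 967, 982.64] 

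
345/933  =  115/311 =0.37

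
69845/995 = 13969/199 = 70.20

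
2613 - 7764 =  - 5151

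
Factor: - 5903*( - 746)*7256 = 31952797328 = 2^4 * 373^1*907^1*5903^1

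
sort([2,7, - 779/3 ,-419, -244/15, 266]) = [ - 419,-779/3, - 244/15, 2, 7, 266]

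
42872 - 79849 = -36977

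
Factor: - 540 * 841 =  - 2^2 * 3^3*5^1*29^2 = - 454140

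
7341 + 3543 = 10884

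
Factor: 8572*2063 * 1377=2^2*3^4* 17^1 * 2063^1 * 2143^1 = 24350917572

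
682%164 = 26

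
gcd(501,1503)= 501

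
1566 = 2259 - 693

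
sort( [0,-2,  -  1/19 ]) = [-2, - 1/19,0 ] 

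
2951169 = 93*31733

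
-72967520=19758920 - 92726440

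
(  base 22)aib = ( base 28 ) 6jb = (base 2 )1010001111111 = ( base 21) BII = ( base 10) 5247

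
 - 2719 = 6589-9308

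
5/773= 5/773 =0.01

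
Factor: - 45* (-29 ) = 1305 = 3^2*5^1 * 29^1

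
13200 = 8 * 1650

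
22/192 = 11/96 = 0.11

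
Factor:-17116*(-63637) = 2^2*7^1*11^1*389^1*9091^1 = 1089210892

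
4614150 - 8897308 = -4283158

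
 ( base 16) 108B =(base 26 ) 66n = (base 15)13c5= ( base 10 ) 4235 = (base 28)5b7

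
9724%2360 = 284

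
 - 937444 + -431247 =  - 1368691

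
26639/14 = 26639/14= 1902.79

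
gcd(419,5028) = 419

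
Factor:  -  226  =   - 2^1  *  113^1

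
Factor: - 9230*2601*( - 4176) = 2^5 *3^4 * 5^1*13^1*17^2*29^1*71^1 = 100254192480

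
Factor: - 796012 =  - 2^2*7^1*28429^1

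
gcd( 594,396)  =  198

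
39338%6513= 260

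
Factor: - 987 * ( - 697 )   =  3^1*7^1*17^1*41^1*47^1= 687939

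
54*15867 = 856818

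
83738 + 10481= 94219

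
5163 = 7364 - 2201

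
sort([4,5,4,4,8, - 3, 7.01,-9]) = [ - 9,-3,4,4,4,5,7.01,8] 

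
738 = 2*369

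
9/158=9/158 = 0.06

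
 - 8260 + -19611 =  - 27871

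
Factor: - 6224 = -2^4*389^1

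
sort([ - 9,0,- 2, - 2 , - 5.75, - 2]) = [ - 9, - 5.75,  -  2,-2, - 2,0]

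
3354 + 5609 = 8963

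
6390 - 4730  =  1660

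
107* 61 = 6527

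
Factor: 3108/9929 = 2^2*3^1*7^1  *  37^1*9929^(  -  1 )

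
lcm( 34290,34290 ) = 34290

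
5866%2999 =2867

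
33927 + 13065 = 46992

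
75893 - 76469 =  - 576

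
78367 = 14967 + 63400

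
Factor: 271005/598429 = 3^1*5^1 * 7^1 * 13^( - 2 )*29^1*89^1*3541^( - 1)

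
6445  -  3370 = 3075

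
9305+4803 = 14108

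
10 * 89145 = 891450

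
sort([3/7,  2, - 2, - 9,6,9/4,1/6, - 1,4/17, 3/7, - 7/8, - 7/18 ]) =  [ - 9, - 2, - 1, - 7/8, - 7/18,1/6,4/17,3/7,3/7, 2, 9/4,6]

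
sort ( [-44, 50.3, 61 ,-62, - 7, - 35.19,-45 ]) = [-62,-45,-44,-35.19 , - 7,50.3, 61]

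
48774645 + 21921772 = 70696417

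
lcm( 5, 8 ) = 40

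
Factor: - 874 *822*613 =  - 2^2*3^1*19^1 *23^1* 137^1*613^1 = -  440396364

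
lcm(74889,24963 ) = 74889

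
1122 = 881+241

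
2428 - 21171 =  - 18743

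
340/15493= 340/15493 = 0.02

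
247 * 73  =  18031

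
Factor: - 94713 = -3^1*131^1*241^1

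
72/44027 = 72/44027 = 0.00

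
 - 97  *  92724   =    -  8994228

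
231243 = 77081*3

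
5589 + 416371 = 421960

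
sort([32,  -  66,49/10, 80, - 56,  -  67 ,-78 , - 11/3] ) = [-78, - 67, - 66, - 56,-11/3, 49/10,32,80 ] 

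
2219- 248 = 1971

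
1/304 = 1/304  =  0.00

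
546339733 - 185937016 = 360402717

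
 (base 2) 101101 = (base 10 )45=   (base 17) 2B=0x2D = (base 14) 33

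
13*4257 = 55341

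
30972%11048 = 8876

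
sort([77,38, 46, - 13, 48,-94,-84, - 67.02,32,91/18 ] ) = [ - 94, - 84, - 67.02, - 13 , 91/18  ,  32,  38,46, 48,77] 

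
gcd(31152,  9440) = 944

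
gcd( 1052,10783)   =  263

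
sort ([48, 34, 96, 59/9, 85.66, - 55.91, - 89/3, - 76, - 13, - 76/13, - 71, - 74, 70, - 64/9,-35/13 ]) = [ - 76, - 74, - 71 , - 55.91, - 89/3 , - 13, - 64/9, - 76/13, - 35/13,  59/9, 34, 48,70, 85.66, 96] 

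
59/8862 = 59/8862 = 0.01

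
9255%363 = 180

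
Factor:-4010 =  - 2^1*5^1*401^1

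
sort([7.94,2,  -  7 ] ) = [ - 7 , 2,7.94] 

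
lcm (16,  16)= 16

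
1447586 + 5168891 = 6616477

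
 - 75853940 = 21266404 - 97120344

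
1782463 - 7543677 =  - 5761214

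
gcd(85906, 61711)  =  1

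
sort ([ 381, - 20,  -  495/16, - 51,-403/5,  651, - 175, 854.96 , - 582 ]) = [ - 582 , - 175,- 403/5,-51,-495/16,-20, 381,651, 854.96 ] 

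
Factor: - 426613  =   - 11^1*38783^1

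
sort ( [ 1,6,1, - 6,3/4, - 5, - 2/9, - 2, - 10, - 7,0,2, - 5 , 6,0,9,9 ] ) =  [-10, - 7, - 6,-5,-5, - 2, - 2/9,0 , 0,3/4,1,1,2,6, 6,9, 9 ]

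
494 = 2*247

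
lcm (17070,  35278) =529170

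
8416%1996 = 432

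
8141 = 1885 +6256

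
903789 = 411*2199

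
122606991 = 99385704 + 23221287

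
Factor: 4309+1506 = 5815=5^1*1163^1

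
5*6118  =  30590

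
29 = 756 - 727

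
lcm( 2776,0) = 0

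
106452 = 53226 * 2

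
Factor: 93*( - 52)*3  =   - 14508 = -2^2*3^2*13^1*31^1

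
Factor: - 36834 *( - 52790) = 2^2*3^1 * 5^1*7^1*877^1*5279^1=1944466860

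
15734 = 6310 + 9424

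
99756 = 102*978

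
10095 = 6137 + 3958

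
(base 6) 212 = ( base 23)3b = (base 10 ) 80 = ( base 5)310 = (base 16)50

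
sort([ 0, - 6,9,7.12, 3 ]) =[ - 6,0, 3,7.12, 9]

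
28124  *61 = 1715564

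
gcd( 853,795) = 1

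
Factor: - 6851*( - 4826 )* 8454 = 2^2*3^1*13^1 * 17^1*19^1*31^1 * 127^1*1409^1 = 279513976404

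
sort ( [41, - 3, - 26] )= [ - 26, - 3,  41]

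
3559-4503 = -944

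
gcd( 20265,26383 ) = 7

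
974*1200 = 1168800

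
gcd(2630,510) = 10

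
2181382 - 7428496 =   -  5247114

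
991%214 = 135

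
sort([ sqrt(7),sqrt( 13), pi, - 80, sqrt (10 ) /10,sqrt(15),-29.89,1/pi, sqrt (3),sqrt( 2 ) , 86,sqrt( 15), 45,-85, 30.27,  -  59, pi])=[ - 85,- 80,- 59,  -  29.89,sqrt (10)/10, 1/pi,sqrt( 2), sqrt( 3),sqrt(7 ),pi, pi,sqrt(13 ),sqrt(15), sqrt( 15),30.27,45,86]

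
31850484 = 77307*412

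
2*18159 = 36318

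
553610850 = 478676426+74934424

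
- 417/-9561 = 139/3187  =  0.04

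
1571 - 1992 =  - 421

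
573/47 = 573/47 = 12.19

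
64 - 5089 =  - 5025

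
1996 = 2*998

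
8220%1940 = 460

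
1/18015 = 1/18015 =0.00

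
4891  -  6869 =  - 1978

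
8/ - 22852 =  - 2/5713 = - 0.00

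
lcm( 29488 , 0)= 0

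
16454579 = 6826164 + 9628415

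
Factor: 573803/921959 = 547^1*1049^1*921959^ (-1) 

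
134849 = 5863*23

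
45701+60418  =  106119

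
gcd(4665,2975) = 5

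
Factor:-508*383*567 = -110317788 = -2^2 * 3^4*7^1*127^1*383^1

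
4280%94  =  50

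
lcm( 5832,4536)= 40824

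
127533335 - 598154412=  - 470621077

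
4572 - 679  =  3893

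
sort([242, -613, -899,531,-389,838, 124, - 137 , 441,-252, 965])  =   [ - 899,- 613,-389,-252, - 137,  124, 242, 441,531 , 838 , 965] 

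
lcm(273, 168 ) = 2184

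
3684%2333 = 1351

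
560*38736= 21692160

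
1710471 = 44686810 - 42976339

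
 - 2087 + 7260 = 5173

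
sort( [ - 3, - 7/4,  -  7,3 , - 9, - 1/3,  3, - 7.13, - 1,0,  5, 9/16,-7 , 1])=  [-9,-7.13, - 7, - 7,- 3, - 7/4, - 1, - 1/3,0 , 9/16, 1, 3, 3, 5]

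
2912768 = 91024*32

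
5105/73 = 69 + 68/73 = 69.93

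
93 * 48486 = 4509198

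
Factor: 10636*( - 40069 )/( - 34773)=426173884/34773= 2^2*3^(-1 )*17^1*67^( -1 )*173^( - 1 )*2357^1*2659^1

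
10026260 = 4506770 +5519490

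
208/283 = 208/283 =0.73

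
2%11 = 2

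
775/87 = 775/87 = 8.91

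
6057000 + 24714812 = 30771812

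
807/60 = 269/20=13.45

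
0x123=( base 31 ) 9C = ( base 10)291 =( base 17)102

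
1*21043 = 21043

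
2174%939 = 296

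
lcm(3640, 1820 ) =3640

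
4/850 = 2/425 = 0.00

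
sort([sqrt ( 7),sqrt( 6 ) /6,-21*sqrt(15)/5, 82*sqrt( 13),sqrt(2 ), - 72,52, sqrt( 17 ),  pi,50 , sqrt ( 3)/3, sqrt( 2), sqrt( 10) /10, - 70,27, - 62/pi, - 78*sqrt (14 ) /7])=[ - 72, - 70, - 78 *sqrt(14 ) /7,-62/pi, - 21 * sqrt( 15)/5,sqrt( 10 ) /10,sqrt( 6)/6, sqrt( 3)/3,sqrt(2), sqrt( 2) , sqrt ( 7),pi,  sqrt( 17 ),27,50,52, 82*sqrt( 13 )] 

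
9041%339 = 227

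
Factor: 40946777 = 40946777^1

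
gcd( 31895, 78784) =1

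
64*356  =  22784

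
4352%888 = 800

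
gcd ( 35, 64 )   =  1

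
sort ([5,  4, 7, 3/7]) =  [ 3/7 , 4,5,7 ]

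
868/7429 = 868/7429 = 0.12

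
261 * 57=14877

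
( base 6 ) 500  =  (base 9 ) 220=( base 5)1210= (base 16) B4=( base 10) 180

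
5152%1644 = 220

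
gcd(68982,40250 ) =2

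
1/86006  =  1/86006 = 0.00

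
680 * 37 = 25160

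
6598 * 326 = 2150948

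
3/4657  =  3/4657 = 0.00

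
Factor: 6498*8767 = 2^1*3^2*11^1*19^2*797^1 = 56967966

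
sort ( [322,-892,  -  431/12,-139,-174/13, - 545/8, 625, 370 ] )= [ -892, - 139, - 545/8, - 431/12, - 174/13, 322, 370  ,  625]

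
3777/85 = 44+ 37/85   =  44.44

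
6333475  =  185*34235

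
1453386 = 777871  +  675515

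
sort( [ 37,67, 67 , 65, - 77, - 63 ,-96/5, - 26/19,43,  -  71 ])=[ - 77, - 71 , - 63, - 96/5,- 26/19 , 37, 43, 65 , 67,67]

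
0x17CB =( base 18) 10e7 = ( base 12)3637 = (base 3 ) 22100121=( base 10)6091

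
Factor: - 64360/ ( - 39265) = 2^3*1609^1 *7853^( - 1) = 12872/7853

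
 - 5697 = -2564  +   - 3133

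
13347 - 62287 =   -  48940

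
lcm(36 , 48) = 144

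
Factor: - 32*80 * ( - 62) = 2^10*5^1*31^1 = 158720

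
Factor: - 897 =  - 3^1*13^1*23^1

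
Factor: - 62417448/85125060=-1733818/2364585 =-2^1*3^ ( - 1 )*5^( - 1) * 157639^( - 1)*866909^1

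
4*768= 3072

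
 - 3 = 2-5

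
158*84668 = 13377544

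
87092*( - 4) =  - 348368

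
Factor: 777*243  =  3^6*7^1*37^1 =188811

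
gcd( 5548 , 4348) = 4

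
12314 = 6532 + 5782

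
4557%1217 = 906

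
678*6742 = 4571076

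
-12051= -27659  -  -15608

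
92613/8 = 11576 + 5/8 = 11576.62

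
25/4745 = 5/949  =  0.01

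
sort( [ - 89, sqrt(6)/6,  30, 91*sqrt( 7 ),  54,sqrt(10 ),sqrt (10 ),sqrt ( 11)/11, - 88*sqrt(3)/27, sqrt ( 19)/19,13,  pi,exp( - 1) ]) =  [  -  89, - 88*sqrt(3 )/27,sqrt( 19) /19,sqrt(11) /11,exp(  -  1), sqrt(6 ) /6,pi, sqrt(10 ),  sqrt(10),13,30, 54, 91*sqrt( 7)]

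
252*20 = 5040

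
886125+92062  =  978187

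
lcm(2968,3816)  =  26712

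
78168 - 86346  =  -8178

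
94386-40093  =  54293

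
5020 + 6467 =11487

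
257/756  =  257/756   =  0.34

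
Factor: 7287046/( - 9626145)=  - 2^1 * 3^ ( - 1) * 5^ (-1)*13^1 *31^1*59^ ( - 1)*73^ ( - 1) * 149^( - 1)*9041^1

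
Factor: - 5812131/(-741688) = 2^ ( - 3) * 3^1*13^1*71^1*83^( - 1 )*  1117^( - 1)*2099^1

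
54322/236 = 230 + 21/118=230.18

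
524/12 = 131/3 =43.67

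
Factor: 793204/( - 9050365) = -2^2 *5^(-1)*19^( - 1)*95267^(-1) * 198301^1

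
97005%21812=9757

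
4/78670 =2/39335 = 0.00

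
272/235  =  272/235 = 1.16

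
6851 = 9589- 2738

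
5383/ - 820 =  - 5383/820 = - 6.56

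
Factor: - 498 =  - 2^1*3^1*83^1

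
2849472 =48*59364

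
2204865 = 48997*45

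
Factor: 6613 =17^1*389^1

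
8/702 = 4/351 = 0.01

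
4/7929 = 4/7929 = 0.00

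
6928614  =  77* 89982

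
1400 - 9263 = -7863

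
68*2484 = 168912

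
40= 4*10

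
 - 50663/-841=60+7/29 = 60.24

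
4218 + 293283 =297501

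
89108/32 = 22277/8 = 2784.62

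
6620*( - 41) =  - 271420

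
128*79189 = 10136192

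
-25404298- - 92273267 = 66868969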